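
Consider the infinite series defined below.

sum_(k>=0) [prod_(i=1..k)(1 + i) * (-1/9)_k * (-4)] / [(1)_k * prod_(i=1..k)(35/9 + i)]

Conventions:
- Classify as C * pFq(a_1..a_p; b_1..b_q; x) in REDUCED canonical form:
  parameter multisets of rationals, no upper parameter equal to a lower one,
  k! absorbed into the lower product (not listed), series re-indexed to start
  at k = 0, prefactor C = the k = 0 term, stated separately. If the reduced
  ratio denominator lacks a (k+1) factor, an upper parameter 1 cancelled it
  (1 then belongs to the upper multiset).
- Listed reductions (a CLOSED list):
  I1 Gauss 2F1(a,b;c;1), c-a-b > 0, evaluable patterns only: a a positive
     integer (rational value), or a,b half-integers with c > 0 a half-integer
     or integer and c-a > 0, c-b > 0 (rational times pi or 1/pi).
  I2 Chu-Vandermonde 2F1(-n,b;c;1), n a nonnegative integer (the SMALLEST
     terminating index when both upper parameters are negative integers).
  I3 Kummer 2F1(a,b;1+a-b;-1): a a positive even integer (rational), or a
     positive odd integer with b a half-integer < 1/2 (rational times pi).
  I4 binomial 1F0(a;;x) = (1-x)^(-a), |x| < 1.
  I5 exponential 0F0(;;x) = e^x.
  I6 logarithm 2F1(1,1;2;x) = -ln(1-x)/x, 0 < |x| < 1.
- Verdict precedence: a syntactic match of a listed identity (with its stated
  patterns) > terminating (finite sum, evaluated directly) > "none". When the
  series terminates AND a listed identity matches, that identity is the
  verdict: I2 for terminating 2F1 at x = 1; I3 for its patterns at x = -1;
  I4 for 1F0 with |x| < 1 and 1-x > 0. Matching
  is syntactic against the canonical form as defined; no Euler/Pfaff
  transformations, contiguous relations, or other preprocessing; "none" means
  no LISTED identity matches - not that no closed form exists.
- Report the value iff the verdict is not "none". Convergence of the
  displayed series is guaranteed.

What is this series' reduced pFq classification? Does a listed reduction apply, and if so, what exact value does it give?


First insight: x = 1 and the lower running product (prefactor -4) is a rising factorial.
Adjacent-term ratio: r(k) = 1 * (k-1/9) (k+2) / [(k+44/9) (k+1)] - rational in k. x = 1; t_0 = -4; negate the roots.

The series (x = 1) is 2F1: upper {-1/9, 2}, lower {44/9}, prefactor -4. Verdict: this is the Gauss summation I1 (x = 1: the Gamma ratio telescopes since c-a-b = 3 > 0 and a = 2 in Z>0). Value: -910/243.


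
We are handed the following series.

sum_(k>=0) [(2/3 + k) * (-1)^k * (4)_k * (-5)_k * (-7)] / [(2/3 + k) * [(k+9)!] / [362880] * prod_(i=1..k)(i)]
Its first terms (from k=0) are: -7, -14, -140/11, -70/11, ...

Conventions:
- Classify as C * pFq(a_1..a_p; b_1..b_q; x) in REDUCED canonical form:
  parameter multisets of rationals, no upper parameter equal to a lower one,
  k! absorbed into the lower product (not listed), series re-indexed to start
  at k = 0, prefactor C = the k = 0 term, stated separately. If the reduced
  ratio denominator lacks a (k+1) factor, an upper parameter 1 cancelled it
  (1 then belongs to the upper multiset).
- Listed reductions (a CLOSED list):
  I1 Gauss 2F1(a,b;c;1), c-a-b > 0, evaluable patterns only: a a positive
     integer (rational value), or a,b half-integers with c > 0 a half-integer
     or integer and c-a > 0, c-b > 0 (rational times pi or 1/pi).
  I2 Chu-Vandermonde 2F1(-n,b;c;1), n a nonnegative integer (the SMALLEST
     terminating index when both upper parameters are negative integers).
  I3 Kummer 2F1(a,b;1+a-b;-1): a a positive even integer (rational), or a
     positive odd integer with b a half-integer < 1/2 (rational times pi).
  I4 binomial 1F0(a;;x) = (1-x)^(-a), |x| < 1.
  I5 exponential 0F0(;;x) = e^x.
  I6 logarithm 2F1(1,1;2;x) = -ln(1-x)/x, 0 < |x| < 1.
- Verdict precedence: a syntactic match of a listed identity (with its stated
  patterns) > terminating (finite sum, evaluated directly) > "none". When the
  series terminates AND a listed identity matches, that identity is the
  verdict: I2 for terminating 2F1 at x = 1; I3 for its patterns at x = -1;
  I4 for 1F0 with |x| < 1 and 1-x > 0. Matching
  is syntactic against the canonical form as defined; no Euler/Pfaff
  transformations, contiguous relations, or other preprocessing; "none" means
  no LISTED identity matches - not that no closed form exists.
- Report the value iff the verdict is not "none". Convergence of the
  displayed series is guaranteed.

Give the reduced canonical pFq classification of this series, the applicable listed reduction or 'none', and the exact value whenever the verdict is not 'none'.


Key step: from the first term -7: the product of the first k integers (prefactor -7) is k!.
Adjacent-term ratio: r(k) = (-1) * (k-5) (k+4) / [(k+10) (k+1)] - poly over poly, x = (-1) from leading terms; C = -7 at k = 0.

At argument -1: a 2F1 with upper {-5, 4}, lower {10}, scaled by C = -7. Verdict: Kummer's theorem (I3) fires (x = -1; c = 10 equals 1+a-b for upper {-5, 4}: listed pattern). Hence: -42.


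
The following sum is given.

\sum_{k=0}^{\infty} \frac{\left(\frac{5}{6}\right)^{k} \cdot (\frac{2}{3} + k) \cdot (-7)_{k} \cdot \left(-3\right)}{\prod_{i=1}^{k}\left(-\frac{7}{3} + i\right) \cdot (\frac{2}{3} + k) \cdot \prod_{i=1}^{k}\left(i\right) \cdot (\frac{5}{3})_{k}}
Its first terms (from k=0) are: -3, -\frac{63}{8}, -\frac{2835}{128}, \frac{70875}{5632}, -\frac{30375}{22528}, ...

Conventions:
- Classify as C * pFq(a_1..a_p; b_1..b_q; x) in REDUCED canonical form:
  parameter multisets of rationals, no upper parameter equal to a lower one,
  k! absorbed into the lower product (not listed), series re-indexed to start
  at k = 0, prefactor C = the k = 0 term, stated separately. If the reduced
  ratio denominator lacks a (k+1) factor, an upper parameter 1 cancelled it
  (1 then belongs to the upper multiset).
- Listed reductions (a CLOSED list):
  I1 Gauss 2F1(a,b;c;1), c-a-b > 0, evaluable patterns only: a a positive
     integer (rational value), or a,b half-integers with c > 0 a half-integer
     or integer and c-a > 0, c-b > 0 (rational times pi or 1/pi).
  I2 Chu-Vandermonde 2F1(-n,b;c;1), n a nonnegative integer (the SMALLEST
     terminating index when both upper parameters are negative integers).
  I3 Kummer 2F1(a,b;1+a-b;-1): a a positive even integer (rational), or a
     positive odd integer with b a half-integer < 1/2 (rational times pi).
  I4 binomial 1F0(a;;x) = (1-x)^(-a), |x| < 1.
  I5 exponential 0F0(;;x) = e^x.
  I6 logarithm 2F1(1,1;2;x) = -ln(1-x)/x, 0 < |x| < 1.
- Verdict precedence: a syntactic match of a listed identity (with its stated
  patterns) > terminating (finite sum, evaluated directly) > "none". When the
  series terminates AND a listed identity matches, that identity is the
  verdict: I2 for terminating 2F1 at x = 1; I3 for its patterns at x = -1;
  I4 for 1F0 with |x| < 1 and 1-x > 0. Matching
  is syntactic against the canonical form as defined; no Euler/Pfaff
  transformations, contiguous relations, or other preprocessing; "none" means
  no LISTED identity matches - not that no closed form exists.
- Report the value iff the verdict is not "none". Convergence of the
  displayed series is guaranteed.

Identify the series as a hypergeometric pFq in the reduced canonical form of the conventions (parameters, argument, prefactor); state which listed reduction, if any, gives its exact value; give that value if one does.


x = \frac{5}{6} here; the reduced form reads 1F2, upper {-7}, lower {-\frac{4}{3}, \frac{5}{3}}, C = -3. Verdict: terminating. (-7)_k vanishes past k = 7, leaving a 8-term sum, computed directly. Exact value: -\frac{52854724622451}{2430849777664}.

Key observation: t_0 being -3, the factor k + 2/3 cancels (top and bottom), leaving C = -3.
Consecutive-term ratio: r(k) = \frac{5}{6} * (k-7) / [(k-\frac{4}{3}) (k+\frac{5}{3}) (k+1)] - rational in k. x = \frac{5}{6}; t_0 = -3; negate the roots.


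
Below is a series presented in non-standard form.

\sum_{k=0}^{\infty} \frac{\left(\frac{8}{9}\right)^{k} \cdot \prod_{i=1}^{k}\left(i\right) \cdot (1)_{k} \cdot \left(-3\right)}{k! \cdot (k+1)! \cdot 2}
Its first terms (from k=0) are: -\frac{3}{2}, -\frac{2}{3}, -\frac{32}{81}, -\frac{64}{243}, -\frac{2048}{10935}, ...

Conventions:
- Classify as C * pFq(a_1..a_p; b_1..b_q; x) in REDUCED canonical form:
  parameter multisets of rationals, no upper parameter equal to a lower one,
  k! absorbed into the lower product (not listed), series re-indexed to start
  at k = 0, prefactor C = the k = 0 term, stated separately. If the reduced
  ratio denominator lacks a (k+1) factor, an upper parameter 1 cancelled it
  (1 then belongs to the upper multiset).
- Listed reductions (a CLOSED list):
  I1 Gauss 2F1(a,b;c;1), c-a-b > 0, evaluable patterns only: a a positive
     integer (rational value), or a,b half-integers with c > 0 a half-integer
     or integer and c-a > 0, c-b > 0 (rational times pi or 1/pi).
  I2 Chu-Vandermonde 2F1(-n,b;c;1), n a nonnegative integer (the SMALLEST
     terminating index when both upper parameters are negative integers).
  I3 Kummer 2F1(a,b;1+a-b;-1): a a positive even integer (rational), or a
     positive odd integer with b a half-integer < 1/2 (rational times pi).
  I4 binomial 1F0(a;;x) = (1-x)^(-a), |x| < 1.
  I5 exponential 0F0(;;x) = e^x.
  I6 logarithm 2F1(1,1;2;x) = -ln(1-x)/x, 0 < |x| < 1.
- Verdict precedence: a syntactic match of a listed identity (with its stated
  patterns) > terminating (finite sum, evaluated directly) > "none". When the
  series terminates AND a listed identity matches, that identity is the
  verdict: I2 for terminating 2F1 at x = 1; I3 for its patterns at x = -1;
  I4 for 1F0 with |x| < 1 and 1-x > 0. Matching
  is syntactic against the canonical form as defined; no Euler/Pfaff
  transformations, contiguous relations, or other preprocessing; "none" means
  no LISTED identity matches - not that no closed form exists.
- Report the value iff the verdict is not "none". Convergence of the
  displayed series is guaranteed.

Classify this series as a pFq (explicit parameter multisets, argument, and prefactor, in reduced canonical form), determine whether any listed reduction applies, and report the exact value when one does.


Canonical form: C = -\frac{3}{2} times 2F1 with upper {1, 1}, lower {2}, x = \frac{8}{9}. Verdict (x = \frac{8}{9}): the I6 logarithm reduction applies (the logarithm: parameters (1,1;2), x = \frac{8}{9}). Hence: \frac{27}{16} \cdot \ln\left(\frac{1}{9}\right).

Structural cue: t_0 = -\frac{3}{2} here, and the denominator's factorial ratio (prefactor -3/2) is a lower Pochhammer.
Step ratio: r(k) = \frac{8}{9} * (k+1) (k+1) / [(k+2) (k+1)] - rational in k, leading ratio \frac{8}{9}; with t_0 = -\frac{3}{2}, classification follows.


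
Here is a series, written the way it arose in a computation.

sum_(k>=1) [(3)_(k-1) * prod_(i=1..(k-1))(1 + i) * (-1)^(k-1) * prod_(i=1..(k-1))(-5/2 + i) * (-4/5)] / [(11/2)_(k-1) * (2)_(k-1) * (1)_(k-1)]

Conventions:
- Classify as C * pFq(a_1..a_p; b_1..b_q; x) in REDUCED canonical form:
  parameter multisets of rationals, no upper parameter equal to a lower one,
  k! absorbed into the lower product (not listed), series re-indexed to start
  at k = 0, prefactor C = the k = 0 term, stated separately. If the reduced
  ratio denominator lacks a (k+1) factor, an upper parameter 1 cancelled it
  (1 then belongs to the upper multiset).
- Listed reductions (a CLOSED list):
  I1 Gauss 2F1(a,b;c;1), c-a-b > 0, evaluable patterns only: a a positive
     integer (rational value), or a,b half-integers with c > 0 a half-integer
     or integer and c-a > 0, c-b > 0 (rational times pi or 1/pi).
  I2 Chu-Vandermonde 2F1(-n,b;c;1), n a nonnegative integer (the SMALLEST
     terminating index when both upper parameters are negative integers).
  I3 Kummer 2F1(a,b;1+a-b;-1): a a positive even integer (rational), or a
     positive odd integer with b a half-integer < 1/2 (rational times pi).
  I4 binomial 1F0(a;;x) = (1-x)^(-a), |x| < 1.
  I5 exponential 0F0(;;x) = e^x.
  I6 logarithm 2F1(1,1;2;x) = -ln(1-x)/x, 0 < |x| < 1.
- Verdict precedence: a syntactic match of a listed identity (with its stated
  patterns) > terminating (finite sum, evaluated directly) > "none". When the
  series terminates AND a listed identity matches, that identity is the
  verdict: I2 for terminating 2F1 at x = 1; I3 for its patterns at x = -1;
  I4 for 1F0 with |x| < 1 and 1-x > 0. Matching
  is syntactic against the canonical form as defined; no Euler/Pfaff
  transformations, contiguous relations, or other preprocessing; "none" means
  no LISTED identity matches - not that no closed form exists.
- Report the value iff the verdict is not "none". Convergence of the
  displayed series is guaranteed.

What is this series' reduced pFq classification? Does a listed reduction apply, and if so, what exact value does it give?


At argument -1: a 2F1 with upper {-3/2, 3}, lower {11/2}, scaled by C = -4/5. Verdict: the Kummer evaluation I3 fires (x = -1; c = 11/2 equals 1+a-b for upper {-3/2, 3}: listed pattern). Hence: (-63/128) * pi.

The tell: x = (-1) and the running product (prefactor -4/5) telescopes to a rising factorial.
Term ratio: r(k) = (-1) * (k-3/2) (k+3) / [(k+11/2) (k+1)] - rational in k. x = (-1); t_0 = -4/5; negate the roots.


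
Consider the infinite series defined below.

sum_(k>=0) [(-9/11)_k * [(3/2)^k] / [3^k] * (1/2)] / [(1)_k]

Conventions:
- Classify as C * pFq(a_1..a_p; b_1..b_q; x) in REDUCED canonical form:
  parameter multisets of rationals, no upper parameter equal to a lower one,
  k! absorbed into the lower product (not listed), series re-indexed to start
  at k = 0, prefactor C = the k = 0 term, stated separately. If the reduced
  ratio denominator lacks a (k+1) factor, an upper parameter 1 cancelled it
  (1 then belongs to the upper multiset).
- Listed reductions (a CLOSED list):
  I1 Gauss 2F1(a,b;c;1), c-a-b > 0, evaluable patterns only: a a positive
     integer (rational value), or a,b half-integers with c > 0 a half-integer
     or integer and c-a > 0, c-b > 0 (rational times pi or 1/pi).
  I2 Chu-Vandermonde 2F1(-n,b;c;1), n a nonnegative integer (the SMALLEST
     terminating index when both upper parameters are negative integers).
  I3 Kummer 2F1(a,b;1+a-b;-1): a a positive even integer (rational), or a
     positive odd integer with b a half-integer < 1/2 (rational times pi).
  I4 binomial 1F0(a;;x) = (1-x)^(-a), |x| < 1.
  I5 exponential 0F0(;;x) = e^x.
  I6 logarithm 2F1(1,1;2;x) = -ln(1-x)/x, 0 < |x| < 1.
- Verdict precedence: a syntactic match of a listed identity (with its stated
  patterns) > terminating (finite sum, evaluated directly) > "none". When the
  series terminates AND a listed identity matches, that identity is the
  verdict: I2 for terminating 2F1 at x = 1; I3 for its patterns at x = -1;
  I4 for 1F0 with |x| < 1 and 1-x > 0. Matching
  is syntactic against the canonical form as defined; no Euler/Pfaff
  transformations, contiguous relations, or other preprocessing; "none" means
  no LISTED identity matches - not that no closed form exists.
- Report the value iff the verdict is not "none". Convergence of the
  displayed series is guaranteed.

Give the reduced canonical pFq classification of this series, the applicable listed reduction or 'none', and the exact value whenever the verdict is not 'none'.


With C = 1/2: the canonical form is 1F0(-9/11; -; 1/2). Verdict: the I4 binomial reduction matches (the 1F0 binomial series: exponent 9/11, x = 1/2). Exact value: (1/2) * (1/2)^(9/11).

Structural cue: with t_0 = 1/2, (1)_k (C = 1/2) is k! itself.
Step ratio: r(k) = (1/2) * (k-9/11) / [(k+1)] ; factor over Q: parameters, x = (1/2), and C = 1/2.


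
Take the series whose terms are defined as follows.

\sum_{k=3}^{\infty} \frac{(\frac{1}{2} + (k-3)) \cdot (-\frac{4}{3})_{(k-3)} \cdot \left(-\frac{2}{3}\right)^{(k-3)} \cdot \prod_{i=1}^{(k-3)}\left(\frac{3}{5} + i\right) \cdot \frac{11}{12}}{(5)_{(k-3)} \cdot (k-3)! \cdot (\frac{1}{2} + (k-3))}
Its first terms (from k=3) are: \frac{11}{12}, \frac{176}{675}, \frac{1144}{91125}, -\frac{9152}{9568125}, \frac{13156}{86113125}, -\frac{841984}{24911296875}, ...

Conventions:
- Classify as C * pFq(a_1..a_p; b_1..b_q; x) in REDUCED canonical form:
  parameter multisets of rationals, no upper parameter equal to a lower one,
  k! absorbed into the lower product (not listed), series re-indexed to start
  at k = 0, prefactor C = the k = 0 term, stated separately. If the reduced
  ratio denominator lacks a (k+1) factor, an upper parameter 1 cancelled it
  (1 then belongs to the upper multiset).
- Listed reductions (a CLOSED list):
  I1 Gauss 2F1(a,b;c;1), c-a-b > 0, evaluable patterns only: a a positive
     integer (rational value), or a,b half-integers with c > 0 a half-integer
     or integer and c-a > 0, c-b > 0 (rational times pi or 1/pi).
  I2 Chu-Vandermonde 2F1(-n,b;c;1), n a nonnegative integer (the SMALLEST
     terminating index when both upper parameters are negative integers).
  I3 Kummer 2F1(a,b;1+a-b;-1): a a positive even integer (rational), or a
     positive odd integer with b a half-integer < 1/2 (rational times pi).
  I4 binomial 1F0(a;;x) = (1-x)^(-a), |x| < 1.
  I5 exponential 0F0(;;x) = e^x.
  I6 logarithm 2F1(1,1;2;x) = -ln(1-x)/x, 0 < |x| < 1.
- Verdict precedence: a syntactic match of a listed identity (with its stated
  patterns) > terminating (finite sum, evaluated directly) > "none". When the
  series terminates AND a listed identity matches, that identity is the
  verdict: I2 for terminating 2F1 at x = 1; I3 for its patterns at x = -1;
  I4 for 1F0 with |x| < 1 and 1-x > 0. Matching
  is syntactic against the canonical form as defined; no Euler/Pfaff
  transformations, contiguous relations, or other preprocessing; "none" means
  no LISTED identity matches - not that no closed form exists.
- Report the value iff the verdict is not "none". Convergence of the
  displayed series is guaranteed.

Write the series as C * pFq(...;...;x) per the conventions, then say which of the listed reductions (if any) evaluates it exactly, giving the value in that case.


x = -\frac{2}{3} here; the reduced form reads 2F1, upper {-\frac{4}{3}, \frac{8}{5}}, lower {5}, C = \frac{11}{12}. Verdict: none - at argument -\frac{2}{3} the multisets {-\frac{4}{3}, \frac{8}{5}} ; {5} match no listed identity.

Key observation: t_0 being \frac{11}{12}, the factor k + 1/2 cancels (top and bottom), leaving C = 11/12.
Consecutive-term ratio: r(k) = -\frac{2}{3} * (k-\frac{4}{3}) (k+\frac{8}{5}) / [(k+5) (k+1)] ; factor over Q: parameters, x = -\frac{2}{3}, and C = \frac{11}{12}.


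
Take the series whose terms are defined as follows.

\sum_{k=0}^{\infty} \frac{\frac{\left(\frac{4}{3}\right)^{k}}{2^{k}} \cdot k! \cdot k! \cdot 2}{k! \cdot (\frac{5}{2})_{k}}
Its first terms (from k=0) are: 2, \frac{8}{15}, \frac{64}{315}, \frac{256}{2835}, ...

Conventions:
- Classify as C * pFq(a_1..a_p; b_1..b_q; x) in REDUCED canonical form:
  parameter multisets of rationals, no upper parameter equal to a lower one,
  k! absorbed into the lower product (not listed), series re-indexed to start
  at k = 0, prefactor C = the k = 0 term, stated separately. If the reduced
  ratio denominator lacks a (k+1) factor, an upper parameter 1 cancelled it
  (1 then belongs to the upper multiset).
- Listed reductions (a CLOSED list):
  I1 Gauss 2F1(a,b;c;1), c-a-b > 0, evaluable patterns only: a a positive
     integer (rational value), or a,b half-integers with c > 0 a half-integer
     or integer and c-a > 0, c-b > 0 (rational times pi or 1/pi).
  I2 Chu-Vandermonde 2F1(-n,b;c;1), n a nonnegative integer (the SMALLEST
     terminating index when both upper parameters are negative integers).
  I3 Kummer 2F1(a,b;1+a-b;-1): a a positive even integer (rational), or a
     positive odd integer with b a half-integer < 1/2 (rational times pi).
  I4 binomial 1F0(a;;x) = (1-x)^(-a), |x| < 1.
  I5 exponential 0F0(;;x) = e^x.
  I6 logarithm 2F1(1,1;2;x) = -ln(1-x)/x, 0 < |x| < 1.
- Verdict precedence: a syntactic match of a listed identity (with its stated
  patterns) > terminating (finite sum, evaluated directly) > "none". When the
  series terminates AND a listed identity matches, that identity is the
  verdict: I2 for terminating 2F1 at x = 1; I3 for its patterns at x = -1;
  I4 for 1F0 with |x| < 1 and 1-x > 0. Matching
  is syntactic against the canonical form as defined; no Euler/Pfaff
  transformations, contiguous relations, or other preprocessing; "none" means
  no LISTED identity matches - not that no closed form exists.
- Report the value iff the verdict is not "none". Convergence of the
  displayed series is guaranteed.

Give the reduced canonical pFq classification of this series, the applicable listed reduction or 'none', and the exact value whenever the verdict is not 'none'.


Prefactor 2, argument \frac{2}{3}: 2F1 with upper {1, 1} over lower {\frac{5}{2}}. Verdict: none here - no I1-I6 shape fits x = \frac{2}{3} with lower {\frac{5}{2}}.

Key observation: t_0 = 2 here, and the two k-th powers (C = 2) combine into one argument.
Step ratio: r(k) = \frac{2}{3} * (k+1) (k+1) / [(k+\frac{5}{2}) (k+1)] - poly over poly, x = \frac{2}{3} from leading terms; C = 2 at k = 0.


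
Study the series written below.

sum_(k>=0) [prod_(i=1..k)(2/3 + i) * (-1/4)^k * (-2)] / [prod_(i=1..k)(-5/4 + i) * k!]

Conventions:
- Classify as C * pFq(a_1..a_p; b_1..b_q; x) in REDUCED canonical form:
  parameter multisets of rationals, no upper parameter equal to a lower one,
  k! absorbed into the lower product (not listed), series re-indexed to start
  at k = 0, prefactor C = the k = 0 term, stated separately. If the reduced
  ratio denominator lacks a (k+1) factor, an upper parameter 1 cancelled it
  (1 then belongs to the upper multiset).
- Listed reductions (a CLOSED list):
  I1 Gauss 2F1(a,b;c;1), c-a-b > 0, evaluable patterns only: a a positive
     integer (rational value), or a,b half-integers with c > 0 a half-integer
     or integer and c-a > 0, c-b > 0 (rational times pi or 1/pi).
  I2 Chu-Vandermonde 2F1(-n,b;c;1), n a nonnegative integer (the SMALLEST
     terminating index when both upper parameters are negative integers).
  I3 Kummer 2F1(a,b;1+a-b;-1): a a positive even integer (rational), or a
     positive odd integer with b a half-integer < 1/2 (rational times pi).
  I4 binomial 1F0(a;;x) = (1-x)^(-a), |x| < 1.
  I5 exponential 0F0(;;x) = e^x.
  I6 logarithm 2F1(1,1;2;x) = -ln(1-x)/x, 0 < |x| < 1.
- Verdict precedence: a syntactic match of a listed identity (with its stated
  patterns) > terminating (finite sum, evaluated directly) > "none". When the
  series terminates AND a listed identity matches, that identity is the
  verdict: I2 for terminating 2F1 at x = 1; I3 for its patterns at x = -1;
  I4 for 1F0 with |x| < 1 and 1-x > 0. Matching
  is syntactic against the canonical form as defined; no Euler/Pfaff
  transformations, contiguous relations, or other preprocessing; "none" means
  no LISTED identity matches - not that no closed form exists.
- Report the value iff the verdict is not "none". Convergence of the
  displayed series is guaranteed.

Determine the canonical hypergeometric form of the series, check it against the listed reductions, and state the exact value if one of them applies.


Classification (C = -2): 1F1 with upper {5/3}, lower {-1/4}, argument x = -1/4. Verdict: none. Every listed pattern misses the 1F1 form at -1/4, upper {5/3}.

Structural cue: x = (-1/4) and the lower running product (prefactor -2) is a rising factorial.
Consecutive-term ratio: r(k) = (-1/4) * (k+5/3) / [(k-1/4) (k+1)] - poly over poly, x = (-1/4) from leading terms; C = -2 at k = 0.


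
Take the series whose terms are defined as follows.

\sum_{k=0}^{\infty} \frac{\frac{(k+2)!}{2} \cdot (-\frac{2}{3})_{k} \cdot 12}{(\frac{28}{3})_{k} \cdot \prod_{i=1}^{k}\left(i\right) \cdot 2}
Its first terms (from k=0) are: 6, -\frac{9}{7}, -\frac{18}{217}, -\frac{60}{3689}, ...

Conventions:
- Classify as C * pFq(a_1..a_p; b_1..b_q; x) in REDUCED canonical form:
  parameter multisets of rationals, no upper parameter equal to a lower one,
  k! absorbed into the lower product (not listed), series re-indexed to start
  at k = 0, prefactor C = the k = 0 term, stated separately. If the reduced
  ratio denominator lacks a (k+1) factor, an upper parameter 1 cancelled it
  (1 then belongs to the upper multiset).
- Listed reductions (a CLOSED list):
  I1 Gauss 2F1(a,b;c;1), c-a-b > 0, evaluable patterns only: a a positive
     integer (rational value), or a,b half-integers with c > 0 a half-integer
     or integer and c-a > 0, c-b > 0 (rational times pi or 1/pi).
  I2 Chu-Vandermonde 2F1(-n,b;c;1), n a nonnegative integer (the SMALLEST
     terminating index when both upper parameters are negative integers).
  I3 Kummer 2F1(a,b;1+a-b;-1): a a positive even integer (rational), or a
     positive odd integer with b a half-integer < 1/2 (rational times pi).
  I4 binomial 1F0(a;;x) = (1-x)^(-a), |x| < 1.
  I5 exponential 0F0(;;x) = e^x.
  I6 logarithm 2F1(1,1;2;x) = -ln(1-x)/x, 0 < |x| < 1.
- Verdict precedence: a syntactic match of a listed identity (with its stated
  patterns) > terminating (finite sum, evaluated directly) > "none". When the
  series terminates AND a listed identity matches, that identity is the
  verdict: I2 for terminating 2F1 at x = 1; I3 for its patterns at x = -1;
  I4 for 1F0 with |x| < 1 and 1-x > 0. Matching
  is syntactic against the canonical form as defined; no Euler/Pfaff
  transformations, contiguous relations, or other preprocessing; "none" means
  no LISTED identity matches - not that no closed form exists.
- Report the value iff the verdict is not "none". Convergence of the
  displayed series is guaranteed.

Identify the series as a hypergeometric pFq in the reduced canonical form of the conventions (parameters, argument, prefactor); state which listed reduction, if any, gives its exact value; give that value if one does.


First insight: with t_0 = 6, the constant factors (prefactor 6) combine into one prefactor.
Consecutive-term ratio: r(k) = 1 * (k-\frac{2}{3}) (k+3) / [(k+\frac{28}{3}) (k+1)] ; factor over Q: parameters, x = 1, and C = 6.

x = 1 here; the reduced form reads 2F1, upper {-\frac{2}{3}, 3}, lower {\frac{28}{3}}, C = 6. Verdict: this is the Gauss summation I1 (x = 1: the Gamma ratio telescopes since c-a-b = 7 > 0 and a = 3 in Z>0). Value: \frac{5225}{1134}.


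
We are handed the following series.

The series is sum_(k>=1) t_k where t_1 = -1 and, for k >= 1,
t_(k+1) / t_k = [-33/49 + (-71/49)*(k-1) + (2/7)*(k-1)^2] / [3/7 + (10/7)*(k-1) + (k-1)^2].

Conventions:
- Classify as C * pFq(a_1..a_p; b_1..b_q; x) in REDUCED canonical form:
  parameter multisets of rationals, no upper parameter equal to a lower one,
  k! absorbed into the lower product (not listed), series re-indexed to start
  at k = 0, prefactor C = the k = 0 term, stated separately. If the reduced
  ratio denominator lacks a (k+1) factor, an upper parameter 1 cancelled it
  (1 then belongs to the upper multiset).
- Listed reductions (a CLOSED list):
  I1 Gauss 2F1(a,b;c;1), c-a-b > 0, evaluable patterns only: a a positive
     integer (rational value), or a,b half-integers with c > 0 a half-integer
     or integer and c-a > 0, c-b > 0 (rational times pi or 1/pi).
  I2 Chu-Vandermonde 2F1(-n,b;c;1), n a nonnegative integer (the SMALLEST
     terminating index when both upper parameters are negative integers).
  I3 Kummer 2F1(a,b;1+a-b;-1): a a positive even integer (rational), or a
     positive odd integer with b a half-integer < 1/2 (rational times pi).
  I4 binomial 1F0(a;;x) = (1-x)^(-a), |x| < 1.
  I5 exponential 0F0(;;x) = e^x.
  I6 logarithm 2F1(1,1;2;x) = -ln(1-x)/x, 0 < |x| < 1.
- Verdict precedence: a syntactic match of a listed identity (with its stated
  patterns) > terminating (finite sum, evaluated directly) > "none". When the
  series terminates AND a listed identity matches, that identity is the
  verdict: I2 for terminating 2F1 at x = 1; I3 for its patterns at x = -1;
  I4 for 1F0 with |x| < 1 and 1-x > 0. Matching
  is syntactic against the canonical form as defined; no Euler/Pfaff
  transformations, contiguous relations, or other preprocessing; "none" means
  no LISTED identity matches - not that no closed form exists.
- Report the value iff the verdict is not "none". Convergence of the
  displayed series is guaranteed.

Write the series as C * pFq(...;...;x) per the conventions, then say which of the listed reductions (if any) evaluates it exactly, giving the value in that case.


x = 2/7 here; the reduced form reads 1F0, upper {-11/2}, lower {-}, C = -1. Verdict: this is binomial (I4) (the 1F0 binomial series: exponent 11/2, x = 2/7). Value: (-1) * (5/7)^(11/2).

Structural cue: x = (2/7) and the expanded ratio factors over Q; prefactor -1, roots give parameters.
Step ratio: r(k) = (2/7) * (k-11/2) / [(k+1)] ; factor over Q: parameters, x = (2/7), and C = -1.


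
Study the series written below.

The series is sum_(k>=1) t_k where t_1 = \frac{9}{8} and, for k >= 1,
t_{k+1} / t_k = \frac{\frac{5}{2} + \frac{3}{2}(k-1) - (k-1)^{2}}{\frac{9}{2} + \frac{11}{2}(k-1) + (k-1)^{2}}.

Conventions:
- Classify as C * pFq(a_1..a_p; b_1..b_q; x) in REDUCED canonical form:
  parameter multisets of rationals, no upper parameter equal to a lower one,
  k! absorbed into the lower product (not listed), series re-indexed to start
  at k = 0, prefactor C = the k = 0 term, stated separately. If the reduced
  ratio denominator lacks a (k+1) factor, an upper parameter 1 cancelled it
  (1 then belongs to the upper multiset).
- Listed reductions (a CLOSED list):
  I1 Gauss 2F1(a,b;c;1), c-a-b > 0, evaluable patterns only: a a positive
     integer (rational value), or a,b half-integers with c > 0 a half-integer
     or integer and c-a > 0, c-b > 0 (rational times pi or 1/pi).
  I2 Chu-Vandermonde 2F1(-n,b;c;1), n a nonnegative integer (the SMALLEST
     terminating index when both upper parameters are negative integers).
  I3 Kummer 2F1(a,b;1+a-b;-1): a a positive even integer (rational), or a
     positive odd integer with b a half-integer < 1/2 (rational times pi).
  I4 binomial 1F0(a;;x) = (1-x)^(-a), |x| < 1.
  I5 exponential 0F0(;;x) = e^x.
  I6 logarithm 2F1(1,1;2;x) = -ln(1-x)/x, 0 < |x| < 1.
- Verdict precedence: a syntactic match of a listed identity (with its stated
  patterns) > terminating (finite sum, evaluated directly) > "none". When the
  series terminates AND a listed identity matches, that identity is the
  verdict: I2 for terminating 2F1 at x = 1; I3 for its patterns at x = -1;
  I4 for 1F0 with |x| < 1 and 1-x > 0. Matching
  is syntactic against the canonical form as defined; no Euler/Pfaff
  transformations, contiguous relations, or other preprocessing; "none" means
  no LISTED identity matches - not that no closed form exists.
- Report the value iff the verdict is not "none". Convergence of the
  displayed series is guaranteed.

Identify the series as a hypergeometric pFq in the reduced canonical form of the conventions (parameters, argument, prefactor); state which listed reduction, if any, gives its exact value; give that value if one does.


Classification (C = \frac{9}{8}): 2F1 with upper {-\frac{5}{2}, 1}, lower {\frac{9}{2}}, argument x = -1. Verdict at x = -1: Kummer's theorem (I3) matches (x = -1; c = \frac{9}{2} equals 1+a-b for upper {-\frac{5}{2}, 1}: listed pattern). Hence: \frac{315}{512} \cdot \pi.

Structural cue: from the first term \frac{9}{8}: roots of the ratio polynomials (C = 9/8) are the negated parameters.
Term ratio: r(k) = -1 * (k-\frac{5}{2}) (k+1) / [(k+\frac{9}{2}) (k+1)] - rational; roots negated = parameters, x = -1, C = \frac{9}{8}.


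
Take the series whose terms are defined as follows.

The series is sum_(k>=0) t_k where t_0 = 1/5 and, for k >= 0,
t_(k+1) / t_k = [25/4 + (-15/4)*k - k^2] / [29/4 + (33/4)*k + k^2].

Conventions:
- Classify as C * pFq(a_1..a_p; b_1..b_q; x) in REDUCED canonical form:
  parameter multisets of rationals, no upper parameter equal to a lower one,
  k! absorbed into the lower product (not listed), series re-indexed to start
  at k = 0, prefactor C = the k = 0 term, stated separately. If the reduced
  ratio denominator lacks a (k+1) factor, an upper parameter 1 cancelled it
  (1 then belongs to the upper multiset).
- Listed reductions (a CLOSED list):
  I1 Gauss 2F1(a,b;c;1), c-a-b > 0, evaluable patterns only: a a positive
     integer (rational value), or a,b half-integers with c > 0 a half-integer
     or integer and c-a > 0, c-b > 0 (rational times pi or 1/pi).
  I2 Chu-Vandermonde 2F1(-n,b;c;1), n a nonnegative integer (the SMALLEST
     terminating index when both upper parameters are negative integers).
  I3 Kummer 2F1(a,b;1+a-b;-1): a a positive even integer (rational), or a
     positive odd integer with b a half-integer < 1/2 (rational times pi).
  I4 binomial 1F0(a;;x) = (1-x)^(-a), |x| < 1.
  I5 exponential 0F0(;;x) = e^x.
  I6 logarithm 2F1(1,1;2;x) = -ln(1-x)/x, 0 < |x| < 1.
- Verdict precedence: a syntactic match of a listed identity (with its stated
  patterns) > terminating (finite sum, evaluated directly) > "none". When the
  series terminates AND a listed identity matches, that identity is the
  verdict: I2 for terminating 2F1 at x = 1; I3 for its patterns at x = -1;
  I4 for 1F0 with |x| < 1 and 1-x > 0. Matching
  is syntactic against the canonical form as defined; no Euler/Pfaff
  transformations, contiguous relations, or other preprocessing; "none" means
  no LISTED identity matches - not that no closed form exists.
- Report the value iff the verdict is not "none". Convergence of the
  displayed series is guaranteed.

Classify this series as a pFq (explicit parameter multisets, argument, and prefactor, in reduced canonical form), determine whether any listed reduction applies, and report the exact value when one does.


Key observation: from the first term 1/5: factor the ratio over Q (prefactor 1/5): negated roots = parameters.
Ratio: r(k) = (-1) * (k-5/4) (k+5) / [(k+29/4) (k+1)] - poly over poly, x = (-1) from leading terms; C = 1/5 at k = 0.

This is 1/5 * 2F1(-5/4, 5; 29/4; -1) in reduced canonical form. Verdict: no listed reduction: x = -1 and upper {-5/4, 5} fail every I1-I6 pattern.


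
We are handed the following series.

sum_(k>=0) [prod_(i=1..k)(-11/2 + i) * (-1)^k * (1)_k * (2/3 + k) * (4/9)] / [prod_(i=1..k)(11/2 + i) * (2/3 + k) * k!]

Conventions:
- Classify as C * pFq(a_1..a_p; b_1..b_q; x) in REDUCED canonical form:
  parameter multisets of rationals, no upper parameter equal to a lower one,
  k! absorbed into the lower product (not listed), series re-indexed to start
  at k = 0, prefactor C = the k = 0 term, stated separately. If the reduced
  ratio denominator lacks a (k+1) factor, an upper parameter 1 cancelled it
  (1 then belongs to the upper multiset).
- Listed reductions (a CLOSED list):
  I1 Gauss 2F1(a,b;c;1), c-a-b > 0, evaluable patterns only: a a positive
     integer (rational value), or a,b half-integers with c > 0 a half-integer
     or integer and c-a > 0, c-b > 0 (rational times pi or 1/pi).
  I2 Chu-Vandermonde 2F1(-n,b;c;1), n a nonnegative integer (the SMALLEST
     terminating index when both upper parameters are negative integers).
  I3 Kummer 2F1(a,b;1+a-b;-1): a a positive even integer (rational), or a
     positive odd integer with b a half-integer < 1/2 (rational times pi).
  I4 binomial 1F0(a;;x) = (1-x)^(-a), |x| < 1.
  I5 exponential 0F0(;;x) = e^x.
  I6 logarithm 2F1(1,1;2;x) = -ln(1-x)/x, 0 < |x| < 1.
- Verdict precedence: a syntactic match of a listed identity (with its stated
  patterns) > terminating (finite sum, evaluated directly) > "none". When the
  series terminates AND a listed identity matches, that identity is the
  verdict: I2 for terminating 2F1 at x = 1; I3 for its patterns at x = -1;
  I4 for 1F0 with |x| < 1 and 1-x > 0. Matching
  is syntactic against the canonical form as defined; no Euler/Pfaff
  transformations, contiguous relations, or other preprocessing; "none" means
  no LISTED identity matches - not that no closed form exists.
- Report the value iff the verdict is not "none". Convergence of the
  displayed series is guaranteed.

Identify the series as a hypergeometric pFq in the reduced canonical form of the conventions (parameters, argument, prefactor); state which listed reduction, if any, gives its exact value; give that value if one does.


Classification (C = 4/9): 2F1 with upper {-9/2, 1}, lower {13/2}, argument x = -1. Verdict at x = -1: Kummer's theorem (I3) matches (x = -1; c = 13/2 equals 1+a-b for upper {-9/2, 1}: listed pattern). Its exact value is (77/256) * pi.

Key step: from the first term 4/9: the lower running product (prefactor 4/9) is a rising factorial.
Ratio: r(k) = (-1) * (k-9/2) (k+1) / [(k+13/2) (k+1)] - poly over poly, x = (-1) from leading terms; C = 4/9 at k = 0.


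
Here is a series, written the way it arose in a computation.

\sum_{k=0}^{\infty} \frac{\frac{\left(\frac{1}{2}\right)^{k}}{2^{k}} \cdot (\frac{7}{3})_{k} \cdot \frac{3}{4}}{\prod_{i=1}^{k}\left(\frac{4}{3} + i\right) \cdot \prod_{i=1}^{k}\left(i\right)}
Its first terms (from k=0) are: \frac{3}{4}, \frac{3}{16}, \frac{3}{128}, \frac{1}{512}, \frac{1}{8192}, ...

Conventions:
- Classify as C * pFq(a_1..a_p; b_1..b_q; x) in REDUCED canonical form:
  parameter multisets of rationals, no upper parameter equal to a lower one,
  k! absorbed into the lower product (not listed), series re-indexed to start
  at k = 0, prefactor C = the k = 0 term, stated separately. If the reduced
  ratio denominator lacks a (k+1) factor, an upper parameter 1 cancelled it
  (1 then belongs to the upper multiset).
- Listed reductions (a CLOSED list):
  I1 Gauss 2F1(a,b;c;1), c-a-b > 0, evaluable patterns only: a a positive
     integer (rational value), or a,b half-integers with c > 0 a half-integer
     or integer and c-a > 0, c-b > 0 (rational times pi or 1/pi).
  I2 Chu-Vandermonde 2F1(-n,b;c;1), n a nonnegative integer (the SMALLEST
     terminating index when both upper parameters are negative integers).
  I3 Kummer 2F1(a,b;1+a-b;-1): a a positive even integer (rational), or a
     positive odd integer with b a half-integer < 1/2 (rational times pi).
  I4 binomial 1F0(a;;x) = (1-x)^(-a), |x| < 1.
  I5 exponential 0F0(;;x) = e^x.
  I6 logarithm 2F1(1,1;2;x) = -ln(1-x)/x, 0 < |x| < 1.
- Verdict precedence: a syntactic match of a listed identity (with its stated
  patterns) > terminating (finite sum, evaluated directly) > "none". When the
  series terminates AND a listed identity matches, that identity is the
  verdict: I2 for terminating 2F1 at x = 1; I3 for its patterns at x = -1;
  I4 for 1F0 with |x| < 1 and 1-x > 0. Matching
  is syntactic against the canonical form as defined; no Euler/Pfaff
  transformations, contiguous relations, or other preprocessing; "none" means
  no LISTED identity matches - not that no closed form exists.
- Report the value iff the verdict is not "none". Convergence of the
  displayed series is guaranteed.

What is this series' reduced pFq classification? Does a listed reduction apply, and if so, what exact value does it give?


x = \frac{1}{4} here; the reduced form reads 0F0, upper {-}, lower {-}, C = \frac{3}{4}. Verdict: exponential (I5) applies (the 0F0 exponential series at x = \frac{1}{4}). Hence: \frac{3}{4} \cdot e^{\frac{1}{4}}.

Structural cue: from the first term \frac{3}{4}: the parameter 7/3 appears in both the upper and lower lists and cancels.
Adjacent-term ratio: r(k) = \frac{1}{4} * 1 / [(k+1)] ; factor over Q: parameters, x = \frac{1}{4}, and C = \frac{3}{4}.


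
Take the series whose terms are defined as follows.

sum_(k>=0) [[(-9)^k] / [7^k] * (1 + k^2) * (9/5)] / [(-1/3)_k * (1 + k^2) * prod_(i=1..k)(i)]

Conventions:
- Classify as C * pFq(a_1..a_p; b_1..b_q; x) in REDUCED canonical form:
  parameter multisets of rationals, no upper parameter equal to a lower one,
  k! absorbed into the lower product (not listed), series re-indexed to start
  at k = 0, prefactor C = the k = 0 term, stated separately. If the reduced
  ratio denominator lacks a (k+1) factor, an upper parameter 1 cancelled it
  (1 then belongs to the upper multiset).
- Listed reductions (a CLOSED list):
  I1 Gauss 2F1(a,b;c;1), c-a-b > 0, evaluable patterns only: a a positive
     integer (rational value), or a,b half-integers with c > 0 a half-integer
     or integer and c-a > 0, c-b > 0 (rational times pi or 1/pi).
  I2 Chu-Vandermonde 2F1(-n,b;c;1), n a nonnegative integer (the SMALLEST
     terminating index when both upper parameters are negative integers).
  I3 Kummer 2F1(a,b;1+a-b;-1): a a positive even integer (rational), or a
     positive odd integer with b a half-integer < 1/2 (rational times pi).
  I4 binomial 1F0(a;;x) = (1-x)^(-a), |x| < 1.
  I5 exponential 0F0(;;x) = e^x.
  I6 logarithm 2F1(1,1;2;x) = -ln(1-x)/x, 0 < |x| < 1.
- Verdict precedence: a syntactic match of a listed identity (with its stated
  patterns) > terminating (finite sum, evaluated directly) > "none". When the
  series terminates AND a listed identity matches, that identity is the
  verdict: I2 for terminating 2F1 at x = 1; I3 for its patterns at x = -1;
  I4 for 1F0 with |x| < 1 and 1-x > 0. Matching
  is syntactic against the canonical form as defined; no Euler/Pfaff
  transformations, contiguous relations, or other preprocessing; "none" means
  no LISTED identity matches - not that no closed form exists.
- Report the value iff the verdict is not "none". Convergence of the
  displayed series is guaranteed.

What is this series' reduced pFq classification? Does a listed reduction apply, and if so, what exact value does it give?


This is 9/5 * 0F1(-; -1/3; -9/7) in reduced canonical form. Verdict: none. No listed pattern accepts 0F1(-; -1/3; -9/7).

The tell: with t_0 = 9/5, the two geometric factors (prefactor 9/5) combine into one argument.
Ratio: r(k) = (-9/7) * 1 / [(k-1/3) (k+1)] - rational; roots negated = parameters, x = (-9/7), C = 9/5.
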